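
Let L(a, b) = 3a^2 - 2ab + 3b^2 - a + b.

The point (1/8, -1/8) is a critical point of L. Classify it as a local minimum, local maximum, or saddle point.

local minimum

The Hessian of L is constant: H = [[6, -2], [-2, 6]].
det(H) = 6·6 − (-2)² = 32.
det(H) > 0 and tr(H) = 12 > 0, so H is positive definite and the point is a local minimum.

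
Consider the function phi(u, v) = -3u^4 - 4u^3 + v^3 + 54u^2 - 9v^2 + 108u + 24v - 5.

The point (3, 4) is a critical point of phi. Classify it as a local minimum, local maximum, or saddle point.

saddle point

The mixed partial ∂²phi/∂u∂v is 0, so the Hessian at any point is diag(phi_uu, phi_vv) = diag(12(-3u^2 - 2u + 9), 6(v - 3)).
At (3, 4): H = diag(-288, 6).
The eigenvalues have opposite signs, so H is indefinite: a saddle point.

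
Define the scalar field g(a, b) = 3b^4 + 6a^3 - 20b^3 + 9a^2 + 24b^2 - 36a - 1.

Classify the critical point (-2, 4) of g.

saddle point

The mixed partial ∂²g/∂a∂b is 0, so the Hessian at any point is diag(g_aa, g_bb) = diag(18(2a + 1), 12(3b^2 - 10b + 4)).
At (-2, 4): H = diag(-54, 144).
The eigenvalues have opposite signs, so H is indefinite: a saddle point.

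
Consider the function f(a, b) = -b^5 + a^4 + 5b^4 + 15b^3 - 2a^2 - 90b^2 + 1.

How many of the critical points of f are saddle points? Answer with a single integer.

f separates as a function of a plus a function of b, so ∇f=0 decouples.
∂f/∂a = 4a(a - 1)(a + 1) = 0 at a ∈ {-1, 0, 1}; ∂f/∂b = -5b(b - 4)(b - 3)(b + 3) = 0 at b ∈ {-3, 0, 3, 4}.
The Hessian is diagonal: diag(f_aa, f_bb). Second derivatives: f_aa(-1)=8, f_aa(0)=-4, f_aa(1)=8; f_bb(-3)=630, f_bb(0)=-180, f_bb(3)=90, f_bb(4)=-140.
Saddle points occur where the two diagonal entries have opposite signs: (-1, 0), (-1, 4), (0, -3), (0, 3), (1, 0), (1, 4). Count: 6.

6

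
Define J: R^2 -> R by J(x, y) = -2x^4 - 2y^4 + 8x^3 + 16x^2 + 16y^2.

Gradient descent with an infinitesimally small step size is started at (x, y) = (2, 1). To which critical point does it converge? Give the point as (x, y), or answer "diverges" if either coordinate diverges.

J is separable, so gradient descent decouples: x follows -∂J/∂x, y follows -∂J/∂y.
∂J/∂x = -8x(x - 4)(x + 1); at x=2 this is 96, so x decreases.
∂J/∂y = -8y(y - 2)(y + 2); at y=1 this is 24, so y decreases.
x converges to its nearest critical value 0 (a local min of the x-part); y converges to 0. The iterate converges to (0, 0).

(0, 0)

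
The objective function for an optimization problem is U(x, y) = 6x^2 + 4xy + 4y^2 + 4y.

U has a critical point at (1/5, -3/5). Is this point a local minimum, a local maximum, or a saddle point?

local minimum

The Hessian of U is constant: H = [[12, 4], [4, 8]].
det(H) = 12·8 − 4² = 80.
det(H) > 0 and tr(H) = 20 > 0, so H is positive definite and the point is a local minimum.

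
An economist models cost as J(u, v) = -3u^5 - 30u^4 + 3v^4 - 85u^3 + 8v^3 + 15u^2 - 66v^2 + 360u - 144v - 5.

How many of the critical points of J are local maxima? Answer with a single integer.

2

J separates as a function of u plus a function of v, so ∇J=0 decouples.
∂J/∂u = -15(u - 1)(u + 2)(u + 3)(u + 4) = 0 at u ∈ {-4, -3, -2, 1}; ∂J/∂v = 12(v - 3)(v + 1)(v + 4) = 0 at v ∈ {-4, -1, 3}.
The Hessian is diagonal: diag(J_uu, J_vv). Second derivatives: J_uu(-4)=150, J_uu(-3)=-60, J_uu(-2)=90, J_uu(1)=-900; J_vv(-4)=252, J_vv(-1)=-144, J_vv(3)=336.
Local maxima occur where both diagonal entries negative: (-3, -1), (1, -1). Count: 2.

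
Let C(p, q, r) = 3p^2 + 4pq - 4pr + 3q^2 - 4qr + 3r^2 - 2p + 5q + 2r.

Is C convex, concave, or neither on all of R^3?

convex

C is quadratic, so its Hessian is the constant matrix H = [[6, 4, -4], [4, 6, -4], [-4, -4, 6]].
Leading principal minors: 6, 20, 56.
All positive ⇒ H ≻ 0 ⇒ convex.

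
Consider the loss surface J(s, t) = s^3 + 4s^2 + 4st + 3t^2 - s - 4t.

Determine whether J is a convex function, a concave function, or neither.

neither

The term s^3 is cubic, so the Hessian is not constant.
∂²J/∂s² = 6s + 8, which takes both signs as s varies (negative for sufficiently negative s). A diagonal entry of the Hessian changing sign means the Hessian is neither positive- nor negative-semidefinite on all of R^2.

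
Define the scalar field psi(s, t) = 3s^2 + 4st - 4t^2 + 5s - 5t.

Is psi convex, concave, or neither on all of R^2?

neither

psi is quadratic, so its Hessian is the constant matrix H = [[6, 4], [4, -8]].
det(H) = -64, tr(H) = -2.
det(H) < 0, so H is indefinite: neither convex nor concave.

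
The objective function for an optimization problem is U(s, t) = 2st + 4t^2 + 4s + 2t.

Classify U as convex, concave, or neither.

U is quadratic, so its Hessian is the constant matrix H = [[0, 2], [2, 8]].
det(H) = -4, tr(H) = 8.
det(H) < 0, so H is indefinite: neither convex nor concave.

neither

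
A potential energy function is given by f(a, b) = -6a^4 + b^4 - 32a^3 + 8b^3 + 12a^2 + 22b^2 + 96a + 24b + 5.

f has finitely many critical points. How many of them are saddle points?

5

f separates as a function of a plus a function of b, so ∇f=0 decouples.
∂f/∂a = -24(a - 1)(a + 1)(a + 4) = 0 at a ∈ {-4, -1, 1}; ∂f/∂b = 4(b + 1)(b + 2)(b + 3) = 0 at b ∈ {-3, -2, -1}.
The Hessian is diagonal: diag(f_aa, f_bb). Second derivatives: f_aa(-4)=-360, f_aa(-1)=144, f_aa(1)=-240; f_bb(-3)=8, f_bb(-2)=-4, f_bb(-1)=8.
Saddle points occur where the two diagonal entries have opposite signs: (-4, -3), (-4, -1), (-1, -2), (1, -3), (1, -1). Count: 5.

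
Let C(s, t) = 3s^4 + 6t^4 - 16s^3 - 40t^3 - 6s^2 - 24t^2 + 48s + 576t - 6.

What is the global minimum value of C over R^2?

C(s,t) separates as P(s) + Q(t) − 6, so its minimum is min P + min Q − 6.
P'(s) = 12(s - 4)(s - 1)(s + 1) vanishes at s ∈ {-1, 1, 4}; Q'(t) = 24(t - 4)(t - 3)(t + 2) vanishes at t ∈ {-2, 3, 4}.
Local minima of P (where P''>0): P(-1)=-35, P(4)=-160. Local minima of Q: Q(-2)=-832, Q(4)=896.
So the global minimum of C is P(4) + Q(-2) − 6 = -160 − 832 − 6 = -998, attained at (4, -2).

-998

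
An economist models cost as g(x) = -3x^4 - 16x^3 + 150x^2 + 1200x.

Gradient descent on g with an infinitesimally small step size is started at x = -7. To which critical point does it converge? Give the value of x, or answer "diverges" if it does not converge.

g'(x) = -12(x - 5)(x + 4)(x + 5), so g'(-7) = 864.
Gradient descent moves in the -g' direction, i.e. x is decreasing.
There is no critical point below x=-7, and g' keeps the same sign, so the iterate runs off to −∞.

diverges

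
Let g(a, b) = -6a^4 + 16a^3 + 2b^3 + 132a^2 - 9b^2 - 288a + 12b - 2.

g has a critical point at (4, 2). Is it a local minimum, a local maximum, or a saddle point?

The mixed partial ∂²g/∂a∂b is 0, so the Hessian at any point is diag(g_aa, g_bb) = diag(24(-3a^2 + 4a + 11), 6(2b - 3)).
At (4, 2): H = diag(-504, 6).
The eigenvalues have opposite signs, so H is indefinite: a saddle point.

saddle point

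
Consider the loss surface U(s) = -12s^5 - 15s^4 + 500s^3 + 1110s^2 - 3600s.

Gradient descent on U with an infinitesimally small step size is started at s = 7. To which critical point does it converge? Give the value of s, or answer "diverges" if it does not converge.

diverges

U'(s) = -60(s - 5)(s - 1)(s + 3)(s + 4), so U'(7) = -79200.
Gradient descent moves in the -U' direction, i.e. s is increasing.
There is no critical point above s=7, and U' keeps the same sign, so the iterate runs off to +∞.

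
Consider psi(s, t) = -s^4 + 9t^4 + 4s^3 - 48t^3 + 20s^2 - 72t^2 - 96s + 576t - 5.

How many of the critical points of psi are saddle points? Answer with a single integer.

psi separates as a function of s plus a function of t, so ∇psi=0 decouples.
∂psi/∂s = -4(s - 4)(s - 2)(s + 3) = 0 at s ∈ {-3, 2, 4}; ∂psi/∂t = 36(t - 4)(t - 2)(t + 2) = 0 at t ∈ {-2, 2, 4}.
The Hessian is diagonal: diag(psi_ss, psi_tt). Second derivatives: psi_ss(-3)=-140, psi_ss(2)=40, psi_ss(4)=-56; psi_tt(-2)=864, psi_tt(2)=-288, psi_tt(4)=432.
Saddle points occur where the two diagonal entries have opposite signs: (-3, -2), (-3, 4), (2, 2), (4, -2), (4, 4). Count: 5.

5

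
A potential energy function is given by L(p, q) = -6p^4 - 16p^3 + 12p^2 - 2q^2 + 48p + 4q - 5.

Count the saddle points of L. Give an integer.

L separates as a function of p plus a function of q, so ∇L=0 decouples.
∂L/∂p = -24(p - 1)(p + 1)(p + 2) = 0 at p ∈ {-2, -1, 1}; ∂L/∂q = -4(q - 1) = 0 at q ∈ {1}.
The Hessian is diagonal: diag(L_pp, L_qq). Second derivatives: L_pp(-2)=-72, L_pp(-1)=48, L_pp(1)=-144; L_qq(1)=-4.
Saddle points occur where the two diagonal entries have opposite signs: (-1, 1). Count: 1.

1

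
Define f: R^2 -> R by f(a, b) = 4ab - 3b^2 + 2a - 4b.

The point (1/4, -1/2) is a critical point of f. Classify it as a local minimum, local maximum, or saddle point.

saddle point

The Hessian of f is constant: H = [[0, 4], [4, -6]].
det(H) = 0·(-6) − 4² = -16.
Since det(H) < 0, H is indefinite and the critical point is a saddle point.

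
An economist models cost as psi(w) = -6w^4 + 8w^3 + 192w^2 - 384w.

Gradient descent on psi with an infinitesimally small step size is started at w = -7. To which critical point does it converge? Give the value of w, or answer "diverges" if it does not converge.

diverges

psi'(w) = -24(w - 4)(w - 1)(w + 4), so psi'(-7) = 6336.
Gradient descent moves in the -psi' direction, i.e. w is decreasing.
There is no critical point below w=-7, and psi' keeps the same sign, so the iterate runs off to −∞.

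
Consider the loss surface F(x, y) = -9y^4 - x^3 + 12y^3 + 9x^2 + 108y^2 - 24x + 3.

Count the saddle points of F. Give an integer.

3

F separates as a function of x plus a function of y, so ∇F=0 decouples.
∂F/∂x = -3(x - 4)(x - 2) = 0 at x ∈ {2, 4}; ∂F/∂y = -36y(y - 3)(y + 2) = 0 at y ∈ {-2, 0, 3}.
The Hessian is diagonal: diag(F_xx, F_yy). Second derivatives: F_xx(2)=6, F_xx(4)=-6; F_yy(-2)=-360, F_yy(0)=216, F_yy(3)=-540.
Saddle points occur where the two diagonal entries have opposite signs: (2, -2), (2, 3), (4, 0). Count: 3.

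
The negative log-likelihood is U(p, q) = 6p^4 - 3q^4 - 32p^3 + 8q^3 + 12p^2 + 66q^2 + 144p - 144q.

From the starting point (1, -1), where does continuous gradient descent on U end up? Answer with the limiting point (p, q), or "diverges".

(-1, 1)

U is separable, so gradient descent decouples: p follows -∂U/∂p, q follows -∂U/∂q.
∂U/∂p = 24(p - 3)(p - 2)(p + 1); at p=1 this is 96, so p decreases.
∂U/∂q = -12(q - 4)(q - 1)(q + 3); at q=-1 this is -240, so q increases.
p converges to its nearest critical value -1 (a local min of the p-part); q converges to 1. The iterate converges to (-1, 1).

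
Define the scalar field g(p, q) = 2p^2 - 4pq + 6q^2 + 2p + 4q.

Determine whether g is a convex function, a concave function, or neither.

convex

g is quadratic, so its Hessian is the constant matrix H = [[4, -4], [-4, 12]].
det(H) = 32, tr(H) = 16.
det(H) > 0 and tr(H) > 0, so H is positive definite everywhere: convex.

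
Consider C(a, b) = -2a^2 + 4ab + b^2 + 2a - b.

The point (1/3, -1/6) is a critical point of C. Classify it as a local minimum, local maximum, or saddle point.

The Hessian of C is constant: H = [[-4, 4], [4, 2]].
det(H) = (-4)·2 − 4² = -24.
Since det(H) < 0, H is indefinite and the critical point is a saddle point.

saddle point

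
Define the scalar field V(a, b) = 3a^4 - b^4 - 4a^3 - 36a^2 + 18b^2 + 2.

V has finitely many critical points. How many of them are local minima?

2

V separates as a function of a plus a function of b, so ∇V=0 decouples.
∂V/∂a = 12a(a - 3)(a + 2) = 0 at a ∈ {-2, 0, 3}; ∂V/∂b = -4b(b - 3)(b + 3) = 0 at b ∈ {-3, 0, 3}.
The Hessian is diagonal: diag(V_aa, V_bb). Second derivatives: V_aa(-2)=120, V_aa(0)=-72, V_aa(3)=180; V_bb(-3)=-72, V_bb(0)=36, V_bb(3)=-72.
Local minima occur where both diagonal entries positive: (-2, 0), (3, 0). Count: 2.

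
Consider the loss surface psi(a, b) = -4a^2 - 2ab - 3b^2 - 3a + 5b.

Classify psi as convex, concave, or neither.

psi is quadratic, so its Hessian is the constant matrix H = [[-8, -2], [-2, -6]].
det(H) = 44, tr(H) = -14.
det(H) > 0 and tr(H) < 0, so H is negative definite everywhere: concave.

concave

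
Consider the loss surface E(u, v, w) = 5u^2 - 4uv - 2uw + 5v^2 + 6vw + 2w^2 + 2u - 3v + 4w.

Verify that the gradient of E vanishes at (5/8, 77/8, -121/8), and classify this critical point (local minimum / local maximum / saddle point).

local minimum

∇E = (10u - 4v - 2w + 2, -4u + 10v + 6w - 3, -2u + 6v + 4w + 4); substituting (5/8, 77/8, -121/8) gives ∇E = (0, 0, 0), so (5/8, 77/8, -121/8) is indeed a critical point.
The Hessian is constant: H = [[10, -4, -2], [-4, 10, 6], [-2, 6, 4]].
Leading principal minors: Δ₁ = 10, Δ₂ = 84, Δ₃ = 32.
All leading minors are positive, so H is positive definite: a local minimum.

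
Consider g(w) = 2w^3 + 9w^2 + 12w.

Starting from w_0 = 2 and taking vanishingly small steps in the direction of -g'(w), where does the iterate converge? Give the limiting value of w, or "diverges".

-1

g'(w) = 6(w + 1)(w + 2), so g'(2) = 72.
Gradient descent moves in the -g' direction, i.e. w is decreasing.
The nearest critical point in that direction is w = -1, where g'' = 6 > 0 (a local minimum). The iterate converges there.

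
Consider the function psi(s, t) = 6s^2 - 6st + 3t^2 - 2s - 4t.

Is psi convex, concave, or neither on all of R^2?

psi is quadratic, so its Hessian is the constant matrix H = [[12, -6], [-6, 6]].
det(H) = 36, tr(H) = 18.
det(H) > 0 and tr(H) > 0, so H is positive definite everywhere: convex.

convex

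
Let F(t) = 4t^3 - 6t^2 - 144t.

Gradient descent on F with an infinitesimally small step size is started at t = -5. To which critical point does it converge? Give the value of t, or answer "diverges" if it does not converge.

diverges

F'(t) = 12(t - 4)(t + 3), so F'(-5) = 216.
Gradient descent moves in the -F' direction, i.e. t is decreasing.
There is no critical point below t=-5, and F' keeps the same sign, so the iterate runs off to −∞.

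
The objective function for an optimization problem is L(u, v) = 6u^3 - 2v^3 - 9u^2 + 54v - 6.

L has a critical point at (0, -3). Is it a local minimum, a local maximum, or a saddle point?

The mixed partial ∂²L/∂u∂v is 0, so the Hessian at any point is diag(L_uu, L_vv) = diag(18(2u - 1), -12v).
At (0, -3): H = diag(-18, 36).
The eigenvalues have opposite signs, so H is indefinite: a saddle point.

saddle point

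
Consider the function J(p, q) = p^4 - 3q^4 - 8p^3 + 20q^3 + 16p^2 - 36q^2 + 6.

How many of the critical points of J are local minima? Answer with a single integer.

J separates as a function of p plus a function of q, so ∇J=0 decouples.
∂J/∂p = 4p(p - 4)(p - 2) = 0 at p ∈ {0, 2, 4}; ∂J/∂q = -12q(q - 3)(q - 2) = 0 at q ∈ {0, 2, 3}.
The Hessian is diagonal: diag(J_pp, J_qq). Second derivatives: J_pp(0)=32, J_pp(2)=-16, J_pp(4)=32; J_qq(0)=-72, J_qq(2)=24, J_qq(3)=-36.
Local minima occur where both diagonal entries positive: (0, 2), (4, 2). Count: 2.

2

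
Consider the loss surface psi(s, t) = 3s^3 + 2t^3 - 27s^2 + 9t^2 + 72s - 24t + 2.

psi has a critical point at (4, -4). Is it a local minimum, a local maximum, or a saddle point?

saddle point

The mixed partial ∂²psi/∂s∂t is 0, so the Hessian at any point is diag(psi_ss, psi_tt) = diag(18(s - 3), 6(2t + 3)).
At (4, -4): H = diag(18, -30).
The eigenvalues have opposite signs, so H is indefinite: a saddle point.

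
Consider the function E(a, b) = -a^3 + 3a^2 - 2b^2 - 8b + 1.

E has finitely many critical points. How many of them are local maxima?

1

E separates as a function of a plus a function of b, so ∇E=0 decouples.
∂E/∂a = -3a(a - 2) = 0 at a ∈ {0, 2}; ∂E/∂b = -4(b + 2) = 0 at b ∈ {-2}.
The Hessian is diagonal: diag(E_aa, E_bb). Second derivatives: E_aa(0)=6, E_aa(2)=-6; E_bb(-2)=-4.
Local maxima occur where both diagonal entries negative: (2, -2). Count: 1.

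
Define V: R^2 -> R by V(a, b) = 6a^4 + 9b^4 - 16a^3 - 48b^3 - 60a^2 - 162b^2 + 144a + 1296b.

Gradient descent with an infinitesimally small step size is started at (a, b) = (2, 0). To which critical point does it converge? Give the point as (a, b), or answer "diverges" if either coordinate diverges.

(3, -3)

V is separable, so gradient descent decouples: a follows -∂V/∂a, b follows -∂V/∂b.
∂V/∂a = 24(a - 3)(a - 1)(a + 2); at a=2 this is -96, so a increases.
∂V/∂b = 36(b - 4)(b - 3)(b + 3); at b=0 this is 1296, so b decreases.
a converges to its nearest critical value 3 (a local min of the a-part); b converges to -3. The iterate converges to (3, -3).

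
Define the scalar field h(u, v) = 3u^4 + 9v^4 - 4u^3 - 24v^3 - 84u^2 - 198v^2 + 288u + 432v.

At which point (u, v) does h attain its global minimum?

h(u,v) separates as P(u) + Q(v), so its minimum is min P + min Q.
P'(u) = 12(u - 3)(u - 2)(u + 4) vanishes at u ∈ {-4, 2, 3}; Q'(v) = 36(v - 4)(v - 1)(v + 3) vanishes at v ∈ {-3, 1, 4}.
Local minima of P (where P''>0): P(-4)=-1472, P(3)=243. Local minima of Q: Q(-3)=-1701, Q(4)=-672.
So the global minimum of h is P(-4) + Q(-3) = -1472 − 1701 = -3173, attained at (-4, -3).

(-4, -3)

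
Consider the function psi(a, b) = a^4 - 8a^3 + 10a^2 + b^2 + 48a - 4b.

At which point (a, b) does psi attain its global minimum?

(-1, 2)

psi(a,b) separates as P(a) + Q(b), so its minimum is min P + min Q.
P'(a) = 4(a - 4)(a - 3)(a + 1) vanishes at a ∈ {-1, 3, 4}; Q'(b) = 2b - 4 vanishes at b ∈ {2}.
Local minima of P (where P''>0): P(-1)=-29, P(4)=96. Local minima of Q: Q(2)=-4.
So the global minimum of psi is P(-1) + Q(2) = -29 − 4 = -33, attained at (-1, 2).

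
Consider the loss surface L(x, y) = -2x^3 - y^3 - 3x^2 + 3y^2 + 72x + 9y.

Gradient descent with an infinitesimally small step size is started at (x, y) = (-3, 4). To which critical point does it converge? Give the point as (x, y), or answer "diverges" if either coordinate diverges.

L is separable, so gradient descent decouples: x follows -∂L/∂x, y follows -∂L/∂y.
∂L/∂x = -6(x - 3)(x + 4); at x=-3 this is 36, so x decreases.
∂L/∂y = -3(y - 3)(y + 1); at y=4 this is -15, so y increases.
The y-coordinate has no critical point in that direction and runs off to infinity.

diverges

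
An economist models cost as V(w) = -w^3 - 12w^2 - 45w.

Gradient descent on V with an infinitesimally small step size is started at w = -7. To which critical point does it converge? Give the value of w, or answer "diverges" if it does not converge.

V'(w) = -3(w + 3)(w + 5), so V'(-7) = -24.
Gradient descent moves in the -V' direction, i.e. w is increasing.
The nearest critical point in that direction is w = -5, where V'' = 6 > 0 (a local minimum). The iterate converges there.

-5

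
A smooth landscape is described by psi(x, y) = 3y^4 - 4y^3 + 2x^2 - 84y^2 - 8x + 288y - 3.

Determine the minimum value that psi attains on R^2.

psi(x,y) separates as P(x) + Q(y) − 3, so its minimum is min P + min Q − 3.
P'(x) = 4x - 8 vanishes at x ∈ {2}; Q'(y) = 12(y - 3)(y - 2)(y + 4) vanishes at y ∈ {-4, 2, 3}.
Local minima of P (where P''>0): P(2)=-8. Local minima of Q: Q(-4)=-1472, Q(3)=243.
So the global minimum of psi is P(2) + Q(-4) − 3 = -8 − 1472 − 3 = -1483, attained at (2, -4).

-1483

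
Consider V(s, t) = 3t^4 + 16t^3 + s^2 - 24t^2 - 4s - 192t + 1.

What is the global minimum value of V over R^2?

-307

V(s,t) separates as P(s) + Q(t) + 1, so its minimum is min P + min Q + 1.
P'(s) = 2s - 4 vanishes at s ∈ {2}; Q'(t) = 12(t - 2)(t + 2)(t + 4) vanishes at t ∈ {-4, -2, 2}.
Local minima of P (where P''>0): P(2)=-4. Local minima of Q: Q(-4)=128, Q(2)=-304.
So the global minimum of V is P(2) + Q(2) + 1 = -4 − 304 + 1 = -307, attained at (2, 2).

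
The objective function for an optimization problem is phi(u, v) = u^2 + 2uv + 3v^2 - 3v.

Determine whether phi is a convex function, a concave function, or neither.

phi is quadratic, so its Hessian is the constant matrix H = [[2, 2], [2, 6]].
det(H) = 8, tr(H) = 8.
det(H) > 0 and tr(H) > 0, so H is positive definite everywhere: convex.

convex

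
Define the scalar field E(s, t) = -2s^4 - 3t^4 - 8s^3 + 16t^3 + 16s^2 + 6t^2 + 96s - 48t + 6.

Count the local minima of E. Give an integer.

1

E separates as a function of s plus a function of t, so ∇E=0 decouples.
∂E/∂s = -8(s - 2)(s + 2)(s + 3) = 0 at s ∈ {-3, -2, 2}; ∂E/∂t = -12(t - 4)(t - 1)(t + 1) = 0 at t ∈ {-1, 1, 4}.
The Hessian is diagonal: diag(E_ss, E_tt). Second derivatives: E_ss(-3)=-40, E_ss(-2)=32, E_ss(2)=-160; E_tt(-1)=-120, E_tt(1)=72, E_tt(4)=-180.
Local minima occur where both diagonal entries positive: (-2, 1). Count: 1.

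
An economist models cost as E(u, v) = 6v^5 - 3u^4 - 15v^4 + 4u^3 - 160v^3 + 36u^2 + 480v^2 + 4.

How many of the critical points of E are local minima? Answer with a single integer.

E separates as a function of u plus a function of v, so ∇E=0 decouples.
∂E/∂u = -12u(u - 3)(u + 2) = 0 at u ∈ {-2, 0, 3}; ∂E/∂v = 30v(v - 4)(v - 2)(v + 4) = 0 at v ∈ {-4, 0, 2, 4}.
The Hessian is diagonal: diag(E_uu, E_vv). Second derivatives: E_uu(-2)=-120, E_uu(0)=72, E_uu(3)=-180; E_vv(-4)=-5760, E_vv(0)=960, E_vv(2)=-720, E_vv(4)=1920.
Local minima occur where both diagonal entries positive: (0, 0), (0, 4). Count: 2.

2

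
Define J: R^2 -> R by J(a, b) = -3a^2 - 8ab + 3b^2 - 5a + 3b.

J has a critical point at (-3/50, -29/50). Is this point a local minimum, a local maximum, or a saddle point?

The Hessian of J is constant: H = [[-6, -8], [-8, 6]].
det(H) = (-6)·6 − (-8)² = -100.
Since det(H) < 0, H is indefinite and the critical point is a saddle point.

saddle point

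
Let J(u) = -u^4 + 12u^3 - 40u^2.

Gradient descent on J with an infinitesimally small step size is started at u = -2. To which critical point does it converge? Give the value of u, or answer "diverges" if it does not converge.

diverges

J'(u) = -4u(u - 5)(u - 4), so J'(-2) = 336.
Gradient descent moves in the -J' direction, i.e. u is decreasing.
There is no critical point below u=-2, and J' keeps the same sign, so the iterate runs off to −∞.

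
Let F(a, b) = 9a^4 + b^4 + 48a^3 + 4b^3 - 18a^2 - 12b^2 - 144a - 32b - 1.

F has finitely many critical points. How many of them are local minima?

F separates as a function of a plus a function of b, so ∇F=0 decouples.
∂F/∂a = 36(a - 1)(a + 1)(a + 4) = 0 at a ∈ {-4, -1, 1}; ∂F/∂b = 4(b - 2)(b + 1)(b + 4) = 0 at b ∈ {-4, -1, 2}.
The Hessian is diagonal: diag(F_aa, F_bb). Second derivatives: F_aa(-4)=540, F_aa(-1)=-216, F_aa(1)=360; F_bb(-4)=72, F_bb(-1)=-36, F_bb(2)=72.
Local minima occur where both diagonal entries positive: (-4, -4), (-4, 2), (1, -4), (1, 2). Count: 4.

4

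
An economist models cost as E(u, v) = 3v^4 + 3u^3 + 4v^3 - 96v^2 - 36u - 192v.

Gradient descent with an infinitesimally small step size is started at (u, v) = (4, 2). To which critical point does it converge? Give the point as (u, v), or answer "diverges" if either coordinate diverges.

E is separable, so gradient descent decouples: u follows -∂E/∂u, v follows -∂E/∂v.
∂E/∂u = 9(u - 2)(u + 2); at u=4 this is 108, so u decreases.
∂E/∂v = 12(v - 4)(v + 1)(v + 4); at v=2 this is -432, so v increases.
u converges to its nearest critical value 2 (a local min of the u-part); v converges to 4. The iterate converges to (2, 4).

(2, 4)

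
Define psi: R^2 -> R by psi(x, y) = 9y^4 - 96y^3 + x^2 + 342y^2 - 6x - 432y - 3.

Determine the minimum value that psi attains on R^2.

psi(x,y) separates as P(x) + Q(y) − 3, so its minimum is min P + min Q − 3.
P'(x) = 2x - 6 vanishes at x ∈ {3}; Q'(y) = 36(y - 4)(y - 3)(y - 1) vanishes at y ∈ {1, 3, 4}.
Local minima of P (where P''>0): P(3)=-9. Local minima of Q: Q(1)=-177, Q(4)=-96.
So the global minimum of psi is P(3) + Q(1) − 3 = -9 − 177 − 3 = -189, attained at (3, 1).

-189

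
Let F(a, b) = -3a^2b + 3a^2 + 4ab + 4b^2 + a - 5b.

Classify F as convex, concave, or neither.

neither

The term -3a^2b is cubic, so the Hessian is not constant.
∂²F/∂a² = -6b + 6, which takes both signs as b varies (negative for sufficiently large b). A diagonal entry of the Hessian changing sign means the Hessian is neither positive- nor negative-semidefinite on all of R^2.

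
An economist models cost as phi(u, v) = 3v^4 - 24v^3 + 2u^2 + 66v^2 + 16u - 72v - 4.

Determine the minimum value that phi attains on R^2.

-63

phi(u,v) separates as P(u) + Q(v) − 4, so its minimum is min P + min Q − 4.
P'(u) = 4u + 16 vanishes at u ∈ {-4}; Q'(v) = 12(v - 3)(v - 2)(v - 1) vanishes at v ∈ {1, 2, 3}.
Local minima of P (where P''>0): P(-4)=-32. Local minima of Q: Q(1)=-27, Q(3)=-27.
So the global minimum of phi is P(-4) + Q(1) − 4 = -32 − 27 − 4 = -63, attained at (-4, 1).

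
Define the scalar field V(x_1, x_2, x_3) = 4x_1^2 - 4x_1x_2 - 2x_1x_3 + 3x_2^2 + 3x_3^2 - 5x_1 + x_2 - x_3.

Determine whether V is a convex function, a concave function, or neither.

convex

V is quadratic, so its Hessian is the constant matrix H = [[8, -4, -2], [-4, 6, 0], [-2, 0, 6]].
Leading principal minors: 8, 32, 168.
All positive ⇒ H ≻ 0 ⇒ convex.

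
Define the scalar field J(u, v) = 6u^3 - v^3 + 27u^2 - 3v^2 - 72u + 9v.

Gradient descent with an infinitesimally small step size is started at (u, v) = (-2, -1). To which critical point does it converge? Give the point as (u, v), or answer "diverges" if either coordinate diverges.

(1, -3)

J is separable, so gradient descent decouples: u follows -∂J/∂u, v follows -∂J/∂v.
∂J/∂u = 18(u - 1)(u + 4); at u=-2 this is -108, so u increases.
∂J/∂v = -3(v - 1)(v + 3); at v=-1 this is 12, so v decreases.
u converges to its nearest critical value 1 (a local min of the u-part); v converges to -3. The iterate converges to (1, -3).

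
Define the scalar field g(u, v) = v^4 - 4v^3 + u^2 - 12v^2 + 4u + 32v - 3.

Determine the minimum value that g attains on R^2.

-71

g(u,v) separates as P(u) + Q(v) − 3, so its minimum is min P + min Q − 3.
P'(u) = 2u + 4 vanishes at u ∈ {-2}; Q'(v) = 4(v - 4)(v - 1)(v + 2) vanishes at v ∈ {-2, 1, 4}.
Local minima of P (where P''>0): P(-2)=-4. Local minima of Q: Q(-2)=-64, Q(4)=-64.
So the global minimum of g is P(-2) + Q(-2) − 3 = -4 − 64 − 3 = -71, attained at (-2, -2).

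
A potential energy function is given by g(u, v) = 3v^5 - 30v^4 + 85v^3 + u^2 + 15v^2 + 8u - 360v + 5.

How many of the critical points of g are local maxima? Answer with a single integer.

0

g separates as a function of u plus a function of v, so ∇g=0 decouples.
∂g/∂u = 2(u + 4) = 0 at u ∈ {-4}; ∂g/∂v = 15(v - 4)(v - 3)(v - 2)(v + 1) = 0 at v ∈ {-1, 2, 3, 4}.
The Hessian is diagonal: diag(g_uu, g_vv). Second derivatives: g_uu(-4)=2; g_vv(-1)=-900, g_vv(2)=90, g_vv(3)=-60, g_vv(4)=150.
Local maxima occur where both diagonal entries negative: none. Count: 0.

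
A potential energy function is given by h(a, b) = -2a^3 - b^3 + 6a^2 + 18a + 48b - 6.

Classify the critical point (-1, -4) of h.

local minimum

The mixed partial ∂²h/∂a∂b is 0, so the Hessian at any point is diag(h_aa, h_bb) = diag(12(-a + 1), -6b).
At (-1, -4): H = diag(24, 24).
Both eigenvalues are positive, so H is positive definite: a local minimum.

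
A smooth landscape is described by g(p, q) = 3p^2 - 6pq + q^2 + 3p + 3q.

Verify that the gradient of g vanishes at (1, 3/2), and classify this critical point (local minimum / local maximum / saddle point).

∇g = (6p - 6q + 3, -6p + 2q + 3); substituting (1, 3/2) gives ∇g = (0, 0), so (1, 3/2) is indeed a critical point.
The Hessian of g is constant: H = [[6, -6], [-6, 2]].
det(H) = 6·2 − (-6)² = -24.
Since det(H) < 0, H is indefinite and the critical point is a saddle point.

saddle point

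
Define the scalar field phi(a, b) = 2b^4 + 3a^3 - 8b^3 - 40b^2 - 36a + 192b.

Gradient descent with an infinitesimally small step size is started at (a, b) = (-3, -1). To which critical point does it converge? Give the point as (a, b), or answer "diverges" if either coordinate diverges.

phi is separable, so gradient descent decouples: a follows -∂phi/∂a, b follows -∂phi/∂b.
∂phi/∂a = 9(a - 2)(a + 2); at a=-3 this is 45, so a decreases.
∂phi/∂b = 8(b - 4)(b - 2)(b + 3); at b=-1 this is 240, so b decreases.
The a-coordinate has no critical point in that direction and runs off to infinity.

diverges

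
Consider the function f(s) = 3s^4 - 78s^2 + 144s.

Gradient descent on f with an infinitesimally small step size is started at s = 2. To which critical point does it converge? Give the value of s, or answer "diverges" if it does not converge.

3

f'(s) = 12(s - 3)(s - 1)(s + 4), so f'(2) = -72.
Gradient descent moves in the -f' direction, i.e. s is increasing.
The nearest critical point in that direction is s = 3, where f'' = 168 > 0 (a local minimum). The iterate converges there.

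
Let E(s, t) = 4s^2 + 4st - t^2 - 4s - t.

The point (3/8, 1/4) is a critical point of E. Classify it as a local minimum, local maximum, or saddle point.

saddle point

The Hessian of E is constant: H = [[8, 4], [4, -2]].
det(H) = 8·(-2) − 4² = -32.
Since det(H) < 0, H is indefinite and the critical point is a saddle point.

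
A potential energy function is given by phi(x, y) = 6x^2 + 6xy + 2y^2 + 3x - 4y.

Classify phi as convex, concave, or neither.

convex

phi is quadratic, so its Hessian is the constant matrix H = [[12, 6], [6, 4]].
det(H) = 12, tr(H) = 16.
det(H) > 0 and tr(H) > 0, so H is positive definite everywhere: convex.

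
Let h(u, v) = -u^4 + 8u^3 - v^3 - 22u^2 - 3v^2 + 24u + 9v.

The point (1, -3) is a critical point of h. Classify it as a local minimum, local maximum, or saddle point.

saddle point

The mixed partial ∂²h/∂u∂v is 0, so the Hessian at any point is diag(h_uu, h_vv) = diag(4(-3u^2 + 12u - 11), -6(v + 1)).
At (1, -3): H = diag(-8, 12).
The eigenvalues have opposite signs, so H is indefinite: a saddle point.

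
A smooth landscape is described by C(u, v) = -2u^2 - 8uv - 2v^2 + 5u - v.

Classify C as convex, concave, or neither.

neither

C is quadratic, so its Hessian is the constant matrix H = [[-4, -8], [-8, -4]].
det(H) = -48, tr(H) = -8.
det(H) < 0, so H is indefinite: neither convex nor concave.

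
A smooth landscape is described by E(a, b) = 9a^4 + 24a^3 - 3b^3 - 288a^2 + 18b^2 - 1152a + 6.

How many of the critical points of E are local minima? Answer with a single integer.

2

E separates as a function of a plus a function of b, so ∇E=0 decouples.
∂E/∂a = 36(a - 4)(a + 2)(a + 4) = 0 at a ∈ {-4, -2, 4}; ∂E/∂b = -9b(b - 4) = 0 at b ∈ {0, 4}.
The Hessian is diagonal: diag(E_aa, E_bb). Second derivatives: E_aa(-4)=576, E_aa(-2)=-432, E_aa(4)=1728; E_bb(0)=36, E_bb(4)=-36.
Local minima occur where both diagonal entries positive: (-4, 0), (4, 0). Count: 2.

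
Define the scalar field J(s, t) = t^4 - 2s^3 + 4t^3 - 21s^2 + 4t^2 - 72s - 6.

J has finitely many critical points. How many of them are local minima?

J separates as a function of s plus a function of t, so ∇J=0 decouples.
∂J/∂s = -6(s + 3)(s + 4) = 0 at s ∈ {-4, -3}; ∂J/∂t = 4t(t + 1)(t + 2) = 0 at t ∈ {-2, -1, 0}.
The Hessian is diagonal: diag(J_ss, J_tt). Second derivatives: J_ss(-4)=6, J_ss(-3)=-6; J_tt(-2)=8, J_tt(-1)=-4, J_tt(0)=8.
Local minima occur where both diagonal entries positive: (-4, -2), (-4, 0). Count: 2.

2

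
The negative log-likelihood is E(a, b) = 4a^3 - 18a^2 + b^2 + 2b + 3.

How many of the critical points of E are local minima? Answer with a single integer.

E separates as a function of a plus a function of b, so ∇E=0 decouples.
∂E/∂a = 12a(a - 3) = 0 at a ∈ {0, 3}; ∂E/∂b = 2(b + 1) = 0 at b ∈ {-1}.
The Hessian is diagonal: diag(E_aa, E_bb). Second derivatives: E_aa(0)=-36, E_aa(3)=36; E_bb(-1)=2.
Local minima occur where both diagonal entries positive: (3, -1). Count: 1.

1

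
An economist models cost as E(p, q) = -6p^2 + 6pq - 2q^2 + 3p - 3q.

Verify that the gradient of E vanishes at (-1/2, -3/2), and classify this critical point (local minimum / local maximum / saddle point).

∇E = (-12p + 6q + 3, 6p - 4q - 3); substituting (-1/2, -3/2) gives ∇E = (0, 0), so (-1/2, -3/2) is indeed a critical point.
The Hessian of E is constant: H = [[-12, 6], [6, -4]].
det(H) = (-12)·(-4) − 6² = 12.
det(H) > 0 and tr(H) = -16 < 0, so H is negative definite and the point is a local maximum.

local maximum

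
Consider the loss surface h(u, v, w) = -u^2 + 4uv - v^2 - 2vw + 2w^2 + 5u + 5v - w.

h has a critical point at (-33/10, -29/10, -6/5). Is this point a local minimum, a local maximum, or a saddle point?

The Hessian is constant: H = [[-2, 4, 0], [4, -2, -2], [0, -2, 4]].
Leading principal minors: Δ₁ = -2, Δ₂ = -12, Δ₃ = -40.
The minors fit neither the all-positive nor the alternating-sign pattern, so H is indefinite: a saddle point.

saddle point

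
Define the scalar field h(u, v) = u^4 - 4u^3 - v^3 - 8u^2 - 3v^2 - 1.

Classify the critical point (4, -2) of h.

The mixed partial ∂²h/∂u∂v is 0, so the Hessian at any point is diag(h_uu, h_vv) = diag(4(3u^2 - 6u - 4), -6(v + 1)).
At (4, -2): H = diag(80, 6).
Both eigenvalues are positive, so H is positive definite: a local minimum.

local minimum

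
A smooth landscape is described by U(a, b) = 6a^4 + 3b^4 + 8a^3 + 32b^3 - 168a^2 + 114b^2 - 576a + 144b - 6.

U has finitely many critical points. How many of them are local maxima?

1

U separates as a function of a plus a function of b, so ∇U=0 decouples.
∂U/∂a = 24(a - 4)(a + 2)(a + 3) = 0 at a ∈ {-3, -2, 4}; ∂U/∂b = 12(b + 1)(b + 3)(b + 4) = 0 at b ∈ {-4, -3, -1}.
The Hessian is diagonal: diag(U_aa, U_bb). Second derivatives: U_aa(-3)=168, U_aa(-2)=-144, U_aa(4)=1008; U_bb(-4)=36, U_bb(-3)=-24, U_bb(-1)=72.
Local maxima occur where both diagonal entries negative: (-2, -3). Count: 1.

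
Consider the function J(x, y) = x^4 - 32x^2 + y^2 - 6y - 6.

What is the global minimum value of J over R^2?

-271

J(x,y) separates as P(x) + Q(y) − 6, so its minimum is min P + min Q − 6.
P'(x) = 4x(x - 4)(x + 4) vanishes at x ∈ {-4, 0, 4}; Q'(y) = 2y - 6 vanishes at y ∈ {3}.
Local minima of P (where P''>0): P(-4)=-256, P(4)=-256. Local minima of Q: Q(3)=-9.
So the global minimum of J is P(-4) + Q(3) − 6 = -256 − 9 − 6 = -271, attained at (-4, 3).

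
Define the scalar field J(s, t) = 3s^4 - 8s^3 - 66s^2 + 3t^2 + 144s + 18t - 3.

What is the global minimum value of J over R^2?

J(s,t) separates as P(s) + Q(t) − 3, so its minimum is min P + min Q − 3.
P'(s) = 12(s - 4)(s - 1)(s + 3) vanishes at s ∈ {-3, 1, 4}; Q'(t) = 6(t + 3) vanishes at t ∈ {-3}.
Local minima of P (where P''>0): P(-3)=-567, P(4)=-224. Local minima of Q: Q(-3)=-27.
So the global minimum of J is P(-3) + Q(-3) − 3 = -567 − 27 − 3 = -597, attained at (-3, -3).

-597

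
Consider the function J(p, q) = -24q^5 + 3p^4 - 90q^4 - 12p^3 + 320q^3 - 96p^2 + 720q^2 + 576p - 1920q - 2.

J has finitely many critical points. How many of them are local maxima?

J separates as a function of p plus a function of q, so ∇J=0 decouples.
∂J/∂p = 12(p - 4)(p - 3)(p + 4) = 0 at p ∈ {-4, 3, 4}; ∂J/∂q = -120(q - 2)(q - 1)(q + 2)(q + 4) = 0 at q ∈ {-4, -2, 1, 2}.
The Hessian is diagonal: diag(J_pp, J_qq). Second derivatives: J_pp(-4)=672, J_pp(3)=-84, J_pp(4)=96; J_qq(-4)=7200, J_qq(-2)=-2880, J_qq(1)=1800, J_qq(2)=-2880.
Local maxima occur where both diagonal entries negative: (3, -2), (3, 2). Count: 2.

2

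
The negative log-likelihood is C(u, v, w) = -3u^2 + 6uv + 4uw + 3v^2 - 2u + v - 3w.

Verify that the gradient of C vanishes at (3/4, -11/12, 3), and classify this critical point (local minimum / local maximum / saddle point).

∇C = (-6u + 6v + 4w - 2, 6u + 6v + 1, 4u - 3); substituting (3/4, -11/12, 3) gives ∇C = (0, 0, 0), so (3/4, -11/12, 3) is indeed a critical point.
The Hessian is constant: H = [[-6, 6, 4], [6, 6, 0], [4, 0, 0]].
Leading principal minors: Δ₁ = -6, Δ₂ = -72, Δ₃ = -96.
The minors fit neither the all-positive nor the alternating-sign pattern, so H is indefinite: a saddle point.

saddle point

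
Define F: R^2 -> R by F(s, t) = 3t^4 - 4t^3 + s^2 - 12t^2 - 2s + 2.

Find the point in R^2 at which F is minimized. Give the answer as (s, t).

F(s,t) separates as P(s) + Q(t) + 2, so its minimum is min P + min Q + 2.
P'(s) = 2s - 2 vanishes at s ∈ {1}; Q'(t) = 12t(t - 2)(t + 1) vanishes at t ∈ {-1, 0, 2}.
Local minima of P (where P''>0): P(1)=-1. Local minima of Q: Q(-1)=-5, Q(2)=-32.
So the global minimum of F is P(1) + Q(2) + 2 = -1 − 32 + 2 = -31, attained at (1, 2).

(1, 2)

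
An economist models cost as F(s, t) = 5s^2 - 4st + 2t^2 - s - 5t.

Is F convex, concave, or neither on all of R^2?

convex

F is quadratic, so its Hessian is the constant matrix H = [[10, -4], [-4, 4]].
det(H) = 24, tr(H) = 14.
det(H) > 0 and tr(H) > 0, so H is positive definite everywhere: convex.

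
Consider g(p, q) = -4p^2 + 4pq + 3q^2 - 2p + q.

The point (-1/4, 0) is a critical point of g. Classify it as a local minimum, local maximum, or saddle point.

The Hessian of g is constant: H = [[-8, 4], [4, 6]].
det(H) = (-8)·6 − 4² = -64.
Since det(H) < 0, H is indefinite and the critical point is a saddle point.

saddle point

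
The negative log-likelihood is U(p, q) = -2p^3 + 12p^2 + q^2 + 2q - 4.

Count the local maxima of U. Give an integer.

U separates as a function of p plus a function of q, so ∇U=0 decouples.
∂U/∂p = -6p(p - 4) = 0 at p ∈ {0, 4}; ∂U/∂q = 2(q + 1) = 0 at q ∈ {-1}.
The Hessian is diagonal: diag(U_pp, U_qq). Second derivatives: U_pp(0)=24, U_pp(4)=-24; U_qq(-1)=2.
Local maxima occur where both diagonal entries negative: none. Count: 0.

0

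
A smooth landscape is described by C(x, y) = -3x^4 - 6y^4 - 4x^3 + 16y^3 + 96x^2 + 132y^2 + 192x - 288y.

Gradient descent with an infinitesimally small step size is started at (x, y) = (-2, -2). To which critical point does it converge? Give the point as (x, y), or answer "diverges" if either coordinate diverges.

(-1, 1)

C is separable, so gradient descent decouples: x follows -∂C/∂x, y follows -∂C/∂y.
∂C/∂x = -12(x - 4)(x + 1)(x + 4); at x=-2 this is -144, so x increases.
∂C/∂y = -24(y - 4)(y - 1)(y + 3); at y=-2 this is -432, so y increases.
x converges to its nearest critical value -1 (a local min of the x-part); y converges to 1. The iterate converges to (-1, 1).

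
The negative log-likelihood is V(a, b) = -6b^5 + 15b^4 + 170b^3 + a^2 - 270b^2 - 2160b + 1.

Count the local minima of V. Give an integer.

V separates as a function of a plus a function of b, so ∇V=0 decouples.
∂V/∂a = 2a = 0 at a ∈ {0}; ∂V/∂b = -30(b - 4)(b - 3)(b + 2)(b + 3) = 0 at b ∈ {-3, -2, 3, 4}.
The Hessian is diagonal: diag(V_aa, V_bb). Second derivatives: V_aa(0)=2; V_bb(-3)=1260, V_bb(-2)=-900, V_bb(3)=900, V_bb(4)=-1260.
Local minima occur where both diagonal entries positive: (0, -3), (0, 3). Count: 2.

2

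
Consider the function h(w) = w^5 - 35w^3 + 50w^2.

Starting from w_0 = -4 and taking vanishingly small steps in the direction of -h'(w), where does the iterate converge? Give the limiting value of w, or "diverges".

0

h'(w) = 5w(w - 4)(w - 1)(w + 5), so h'(-4) = -800.
Gradient descent moves in the -h' direction, i.e. w is increasing.
The nearest critical point in that direction is w = 0, where h'' = 100 > 0 (a local minimum). The iterate converges there.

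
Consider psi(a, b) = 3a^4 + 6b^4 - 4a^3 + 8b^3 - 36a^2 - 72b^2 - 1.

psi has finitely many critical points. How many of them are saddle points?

4

psi separates as a function of a plus a function of b, so ∇psi=0 decouples.
∂psi/∂a = 12a(a - 3)(a + 2) = 0 at a ∈ {-2, 0, 3}; ∂psi/∂b = 24b(b - 2)(b + 3) = 0 at b ∈ {-3, 0, 2}.
The Hessian is diagonal: diag(psi_aa, psi_bb). Second derivatives: psi_aa(-2)=120, psi_aa(0)=-72, psi_aa(3)=180; psi_bb(-3)=360, psi_bb(0)=-144, psi_bb(2)=240.
Saddle points occur where the two diagonal entries have opposite signs: (-2, 0), (0, -3), (0, 2), (3, 0). Count: 4.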